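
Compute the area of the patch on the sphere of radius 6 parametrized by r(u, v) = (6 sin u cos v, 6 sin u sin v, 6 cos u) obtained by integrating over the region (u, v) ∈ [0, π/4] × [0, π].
Area = 18*pi*(2 - sqrt(2))

Area = ∫∫ √(EG − F²) du dv with √(EG − F²) = 36*Abs(sin(u)). Integrating over [0, π/4] × [0, π] gives 18*pi*(2 - sqrt(2)).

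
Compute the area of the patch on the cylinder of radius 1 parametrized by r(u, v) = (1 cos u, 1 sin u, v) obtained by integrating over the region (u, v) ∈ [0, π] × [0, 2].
Area = 2*pi

Area = ∫∫ √(EG − F²) du dv with √(EG − F²) = 1. Integrating over [0, π] × [0, 2] gives 2*pi.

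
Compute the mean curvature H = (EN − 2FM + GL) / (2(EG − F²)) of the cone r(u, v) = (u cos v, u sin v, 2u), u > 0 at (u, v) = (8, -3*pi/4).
H = sqrt(5)/40

With E = 5, F = 0, G = u^2, L = 0, M = 0, N = 2*sqrt(5)*u^2/(5*Abs(u)), assemble
  H = (EN − 2FM + GL) / (2(EG − F²)) = sqrt(5)/(5*Abs(u)).
At (u, v) = (8, -3*pi/4): H = sqrt(5)/40.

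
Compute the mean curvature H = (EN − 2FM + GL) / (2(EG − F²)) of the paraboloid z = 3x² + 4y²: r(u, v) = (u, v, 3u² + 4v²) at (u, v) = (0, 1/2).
H = 55*sqrt(17)/289

With E = 36*u^2 + 1, F = 48*u*v, G = 64*v^2 + 1, L = 6/sqrt(36*u^2 + 64*v^2 + 1), M = 0, N = 8/sqrt(36*u^2 + 64*v^2 + 1), assemble
  H = (EN − 2FM + GL) / (2(EG − F²)) = (144*u^2 + 192*v^2 + 7)/(36*u^2 + 64*v^2 + 1)^(3/2).
At (u, v) = (0, 1/2): H = 55*sqrt(17)/289.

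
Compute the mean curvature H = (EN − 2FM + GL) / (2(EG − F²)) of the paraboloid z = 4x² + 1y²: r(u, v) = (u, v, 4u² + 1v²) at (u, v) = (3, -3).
H = 725*sqrt(613)/375769

With E = 64*u^2 + 1, F = 16*u*v, G = 4*v^2 + 1, L = 8/sqrt(64*u^2 + 4*v^2 + 1), M = 0, N = 2/sqrt(64*u^2 + 4*v^2 + 1), assemble
  H = (EN − 2FM + GL) / (2(EG − F²)) = (64*u^2 + 16*v^2 + 5)/(64*u^2 + 4*v^2 + 1)^(3/2).
At (u, v) = (3, -3): H = 725*sqrt(613)/375769.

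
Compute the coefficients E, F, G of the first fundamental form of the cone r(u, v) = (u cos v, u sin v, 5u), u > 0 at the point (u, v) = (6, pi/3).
E = 26;  F = 0;  G = 36

Partials: r_u = (cos(v), sin(v), 5), r_v = (-u*sin(v), u*cos(v), 0). As functions of (u, v):
  E = r_u · r_u = 26,
  F = r_u · r_v = 0,
  G = r_v · r_v = u^2.
Evaluating at (u, v) = (6, pi/3): E = 26, F = 0, G = 36.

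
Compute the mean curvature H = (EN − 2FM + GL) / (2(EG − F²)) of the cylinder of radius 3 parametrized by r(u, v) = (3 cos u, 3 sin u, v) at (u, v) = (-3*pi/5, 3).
H = -1/6

With E = 9, F = 0, G = 1, L = -3, M = 0, N = 0, assemble
  H = (EN − 2FM + GL) / (2(EG − F²)) = -1/6.
At (u, v) = (-3*pi/5, 3): H = -1/6.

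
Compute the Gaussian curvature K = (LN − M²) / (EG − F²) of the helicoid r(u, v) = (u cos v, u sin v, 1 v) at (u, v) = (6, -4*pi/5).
K = -1/1369

Coefficients of the first fundamental form: E = 1, F = 0, G = u^2 + 1.
Coefficients of the second fundamental form: L = 0, M = -1/sqrt(u^2 + 1), N = 0.
Assemble K = (LN − M²)/(EG − F²) = -1/(u^2 + 1)^2. At (u, v) = (6, -4*pi/5): K = -1/1369.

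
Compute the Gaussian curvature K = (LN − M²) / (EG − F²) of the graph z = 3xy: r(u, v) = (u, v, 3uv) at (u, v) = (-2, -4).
K = -9/32761

Coefficients of the first fundamental form: E = 9*v^2 + 1, F = 9*u*v, G = 9*u^2 + 1.
Coefficients of the second fundamental form: L = 0, M = 3/sqrt(9*u^2 + 9*v^2 + 1), N = 0.
Assemble K = (LN − M²)/(EG − F²) = -9/(81*u^4 + 162*u^2*v^2 + 18*u^2 + 81*v^4 + 18*v^2 + 1). At (u, v) = (-2, -4): K = -9/32761.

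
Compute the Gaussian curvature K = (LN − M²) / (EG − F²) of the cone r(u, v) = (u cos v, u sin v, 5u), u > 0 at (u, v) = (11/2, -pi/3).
K = 0

Coefficients of the first fundamental form: E = 26, F = 0, G = u^2.
Coefficients of the second fundamental form: L = 0, M = 0, N = 5*sqrt(26)*u^2/(26*Abs(u)).
Assemble K = (LN − M²)/(EG − F²) = 0. At (u, v) = (11/2, -pi/3): K = 0.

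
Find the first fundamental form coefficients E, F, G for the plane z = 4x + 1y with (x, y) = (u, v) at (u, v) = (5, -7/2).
E = 17;  F = 4;  G = 2

Partials: r_u = (1, 0, 4), r_v = (0, 1, 1). As functions of (u, v):
  E = r_u · r_u = 17,
  F = r_u · r_v = 4,
  G = r_v · r_v = 2.
Evaluating at (u, v) = (5, -7/2): E = 17, F = 4, G = 2.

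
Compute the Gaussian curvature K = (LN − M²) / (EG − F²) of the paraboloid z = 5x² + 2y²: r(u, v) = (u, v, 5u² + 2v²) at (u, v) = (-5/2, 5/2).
K = 10/131769

Coefficients of the first fundamental form: E = 100*u^2 + 1, F = 40*u*v, G = 16*v^2 + 1.
Coefficients of the second fundamental form: L = 10/sqrt(100*u^2 + 16*v^2 + 1), M = 0, N = 4/sqrt(100*u^2 + 16*v^2 + 1).
Assemble K = (LN − M²)/(EG − F²) = 40/(10000*u^4 + 3200*u^2*v^2 + 200*u^2 + 256*v^4 + 32*v^2 + 1). At (u, v) = (-5/2, 5/2): K = 10/131769.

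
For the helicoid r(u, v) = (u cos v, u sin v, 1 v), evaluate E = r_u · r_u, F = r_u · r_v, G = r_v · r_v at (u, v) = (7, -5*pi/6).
E = 1;  F = 0;  G = 50

Partials: r_u = (cos(v), sin(v), 0), r_v = (-u*sin(v), u*cos(v), 1). As functions of (u, v):
  E = r_u · r_u = 1,
  F = r_u · r_v = 0,
  G = r_v · r_v = u^2 + 1.
Evaluating at (u, v) = (7, -5*pi/6): E = 1, F = 0, G = 50.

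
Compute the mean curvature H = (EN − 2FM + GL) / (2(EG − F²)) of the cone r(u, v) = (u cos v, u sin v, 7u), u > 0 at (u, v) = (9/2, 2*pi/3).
H = 7*sqrt(2)/90

With E = 50, F = 0, G = u^2, L = 0, M = 0, N = 7*sqrt(2)*u^2/(10*Abs(u)), assemble
  H = (EN − 2FM + GL) / (2(EG − F²)) = 7*sqrt(2)/(20*Abs(u)).
At (u, v) = (9/2, 2*pi/3): H = 7*sqrt(2)/90.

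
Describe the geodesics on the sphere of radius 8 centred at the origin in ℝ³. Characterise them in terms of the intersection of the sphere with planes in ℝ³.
Geodesics on the sphere of radius 8 are great circles — circles of radius 8 obtained as the intersection of the sphere with planes through the origin (the centre of the sphere).

A curve α(t) of nonzero constant speed on the sphere of radius 8 is a geodesic iff its acceleration α̈ is everywhere normal to the surface, i.e. parallel to the radial vector α(t). Then d/dt(α × α̇) = α̇ × α̇ + α × α̈ = 0, so α × α̇ is a constant vector n ≠ 0 and α(t) · n = 0 for all t: α lies in the plane through the origin with normal n. The intersection of that plane with the sphere is a circle of radius 8 (a great circle). Conversely, a great circle traversed at constant speed has centripetal acceleration pointing at the origin, hence normal to the sphere, so every great circle is a geodesic.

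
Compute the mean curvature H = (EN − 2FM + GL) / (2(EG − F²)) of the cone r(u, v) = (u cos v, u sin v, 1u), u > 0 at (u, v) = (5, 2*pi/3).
H = sqrt(2)/20

With E = 2, F = 0, G = u^2, L = 0, M = 0, N = sqrt(2)*u^2/(2*Abs(u)), assemble
  H = (EN − 2FM + GL) / (2(EG − F²)) = sqrt(2)/(4*Abs(u)).
At (u, v) = (5, 2*pi/3): H = sqrt(2)/20.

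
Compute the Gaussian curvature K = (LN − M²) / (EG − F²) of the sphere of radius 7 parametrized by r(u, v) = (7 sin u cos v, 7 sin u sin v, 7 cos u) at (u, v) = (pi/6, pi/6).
K = 1/49

Coefficients of the first fundamental form: E = 49, F = 0, G = 49*sin(u)^2.
Coefficients of the second fundamental form: L = -7*sin(u)/Abs(sin(u)), M = 0, N = -7*sin(u)^3/Abs(sin(u)).
Assemble K = (LN − M²)/(EG − F²) = 1/49. At (u, v) = (pi/6, pi/6): K = 1/49.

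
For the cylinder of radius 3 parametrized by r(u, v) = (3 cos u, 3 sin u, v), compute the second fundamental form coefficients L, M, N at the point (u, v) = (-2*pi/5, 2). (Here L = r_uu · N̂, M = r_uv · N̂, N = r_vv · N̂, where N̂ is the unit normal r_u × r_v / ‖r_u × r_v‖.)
L = -3;  M = 0;  N = 0

Compute the unit normal N̂(u, v) = (cos(u), sin(u), 0), and the second partials r_uu, r_uv, r_vv. Take dot products:
  L(u, v) = r_uu · N̂ = -3,
  M(u, v) = r_uv · N̂ = 0,
  N(u, v) = r_vv · N̂ = 0.
Evaluating at (u, v) = (-2*pi/5, 2):
  L = -3, M = 0, N = 0.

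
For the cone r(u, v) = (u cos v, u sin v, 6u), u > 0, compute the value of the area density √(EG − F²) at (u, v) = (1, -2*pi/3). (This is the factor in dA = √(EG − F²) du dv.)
√(EG − F²)|_{(1, -2*pi/3)} = sqrt(37)

E = 37, F = 0, G = u^2, so EG − F² = 37*u^2. Taking the positive square root: √(EG − F²) = sqrt(37)*Abs(u). At (u, v) = (1, -2*pi/3): sqrt(37).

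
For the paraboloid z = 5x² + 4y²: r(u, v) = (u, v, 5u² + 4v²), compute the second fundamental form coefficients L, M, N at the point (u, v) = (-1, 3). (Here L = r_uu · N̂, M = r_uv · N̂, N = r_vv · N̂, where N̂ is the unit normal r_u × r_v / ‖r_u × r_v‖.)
L = 10*sqrt(677)/677;  M = 0;  N = 8*sqrt(677)/677

Compute the unit normal N̂(u, v) = (-10*u/sqrt(100*u^2 + 64*v^2 + 1), -8*v/sqrt(100*u^2 + 64*v^2 + 1), 1/sqrt(100*u^2 + 64*v^2 + 1)), and the second partials r_uu, r_uv, r_vv. Take dot products:
  L(u, v) = r_uu · N̂ = 10/sqrt(100*u^2 + 64*v^2 + 1),
  M(u, v) = r_uv · N̂ = 0,
  N(u, v) = r_vv · N̂ = 8/sqrt(100*u^2 + 64*v^2 + 1).
Evaluating at (u, v) = (-1, 3):
  L = 10*sqrt(677)/677, M = 0, N = 8*sqrt(677)/677.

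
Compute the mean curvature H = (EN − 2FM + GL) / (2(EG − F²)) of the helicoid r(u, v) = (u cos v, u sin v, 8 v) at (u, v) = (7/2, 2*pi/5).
H = 0

With E = 1, F = 0, G = u^2 + 64, L = 0, M = -8/sqrt(u^2 + 64), N = 0, assemble
  H = (EN − 2FM + GL) / (2(EG − F²)) = 0.
At (u, v) = (7/2, 2*pi/5): H = 0.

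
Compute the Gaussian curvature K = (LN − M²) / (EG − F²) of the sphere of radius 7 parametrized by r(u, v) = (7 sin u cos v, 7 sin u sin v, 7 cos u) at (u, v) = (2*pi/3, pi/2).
K = 1/49

Coefficients of the first fundamental form: E = 49, F = 0, G = 49*sin(u)^2.
Coefficients of the second fundamental form: L = -7*sin(u)/Abs(sin(u)), M = 0, N = -7*sin(u)^3/Abs(sin(u)).
Assemble K = (LN − M²)/(EG − F²) = 1/49. At (u, v) = (2*pi/3, pi/2): K = 1/49.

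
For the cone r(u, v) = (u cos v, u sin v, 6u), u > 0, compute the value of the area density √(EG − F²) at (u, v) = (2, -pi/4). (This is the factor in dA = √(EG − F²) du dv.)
√(EG − F²)|_{(2, -pi/4)} = 2*sqrt(37)

E = 37, F = 0, G = u^2, so EG − F² = 37*u^2. Taking the positive square root: √(EG − F²) = sqrt(37)*Abs(u). At (u, v) = (2, -pi/4): 2*sqrt(37).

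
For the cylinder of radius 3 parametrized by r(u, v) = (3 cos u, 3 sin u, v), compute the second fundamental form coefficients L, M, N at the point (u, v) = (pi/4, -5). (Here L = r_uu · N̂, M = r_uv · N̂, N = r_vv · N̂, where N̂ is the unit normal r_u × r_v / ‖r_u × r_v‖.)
L = -3;  M = 0;  N = 0

Compute the unit normal N̂(u, v) = (cos(u), sin(u), 0), and the second partials r_uu, r_uv, r_vv. Take dot products:
  L(u, v) = r_uu · N̂ = -3,
  M(u, v) = r_uv · N̂ = 0,
  N(u, v) = r_vv · N̂ = 0.
Evaluating at (u, v) = (pi/4, -5):
  L = -3, M = 0, N = 0.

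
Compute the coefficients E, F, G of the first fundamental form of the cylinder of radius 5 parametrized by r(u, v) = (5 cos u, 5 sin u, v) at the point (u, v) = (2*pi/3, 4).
E = 25;  F = 0;  G = 1

Partials: r_u = (-5*sin(u), 5*cos(u), 0), r_v = (0, 0, 1). As functions of (u, v):
  E = r_u · r_u = 25,
  F = r_u · r_v = 0,
  G = r_v · r_v = 1.
Evaluating at (u, v) = (2*pi/3, 4): E = 25, F = 0, G = 1.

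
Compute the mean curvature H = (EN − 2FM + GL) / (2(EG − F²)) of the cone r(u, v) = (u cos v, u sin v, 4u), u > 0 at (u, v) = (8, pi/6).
H = sqrt(17)/68

With E = 17, F = 0, G = u^2, L = 0, M = 0, N = 4*sqrt(17)*u^2/(17*Abs(u)), assemble
  H = (EN − 2FM + GL) / (2(EG − F²)) = 2*sqrt(17)/(17*Abs(u)).
At (u, v) = (8, pi/6): H = sqrt(17)/68.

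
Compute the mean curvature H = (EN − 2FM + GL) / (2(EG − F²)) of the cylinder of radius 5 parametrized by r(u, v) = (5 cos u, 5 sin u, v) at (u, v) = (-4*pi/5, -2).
H = -1/10

With E = 25, F = 0, G = 1, L = -5, M = 0, N = 0, assemble
  H = (EN − 2FM + GL) / (2(EG − F²)) = -1/10.
At (u, v) = (-4*pi/5, -2): H = -1/10.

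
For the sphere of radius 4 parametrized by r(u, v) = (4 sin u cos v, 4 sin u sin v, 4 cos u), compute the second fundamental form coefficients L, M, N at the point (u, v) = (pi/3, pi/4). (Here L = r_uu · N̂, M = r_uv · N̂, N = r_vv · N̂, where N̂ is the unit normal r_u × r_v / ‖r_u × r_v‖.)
L = -4;  M = 0;  N = -3

Compute the unit normal N̂(u, v) = (sin(u)^2*cos(v)/Abs(sin(u)), sin(u)^2*sin(v)/Abs(sin(u)), sin(2*u)/(2*Abs(sin(u)))), and the second partials r_uu, r_uv, r_vv. Take dot products:
  L(u, v) = r_uu · N̂ = -4*sin(u)/Abs(sin(u)),
  M(u, v) = r_uv · N̂ = 0,
  N(u, v) = r_vv · N̂ = -4*sin(u)^3/Abs(sin(u)).
Evaluating at (u, v) = (pi/3, pi/4):
  L = -4, M = 0, N = -3.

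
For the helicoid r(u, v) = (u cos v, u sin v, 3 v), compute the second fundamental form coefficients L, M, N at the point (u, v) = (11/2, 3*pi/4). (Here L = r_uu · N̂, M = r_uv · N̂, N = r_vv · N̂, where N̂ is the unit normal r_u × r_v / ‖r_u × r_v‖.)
L = 0;  M = -6*sqrt(157)/157;  N = 0

Compute the unit normal N̂(u, v) = (3*sin(v)/sqrt(u^2 + 9), -3*cos(v)/sqrt(u^2 + 9), u/sqrt(u^2 + 9)), and the second partials r_uu, r_uv, r_vv. Take dot products:
  L(u, v) = r_uu · N̂ = 0,
  M(u, v) = r_uv · N̂ = -3/sqrt(u^2 + 9),
  N(u, v) = r_vv · N̂ = 0.
Evaluating at (u, v) = (11/2, 3*pi/4):
  L = 0, M = -6*sqrt(157)/157, N = 0.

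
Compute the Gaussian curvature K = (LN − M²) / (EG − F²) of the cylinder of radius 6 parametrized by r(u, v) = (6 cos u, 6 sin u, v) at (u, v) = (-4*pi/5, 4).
K = 0

Coefficients of the first fundamental form: E = 36, F = 0, G = 1.
Coefficients of the second fundamental form: L = -6, M = 0, N = 0.
Assemble K = (LN − M²)/(EG − F²) = 0. At (u, v) = (-4*pi/5, 4): K = 0.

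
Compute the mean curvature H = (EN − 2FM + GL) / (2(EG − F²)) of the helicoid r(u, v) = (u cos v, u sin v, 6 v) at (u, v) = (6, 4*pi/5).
H = 0

With E = 1, F = 0, G = u^2 + 36, L = 0, M = -6/sqrt(u^2 + 36), N = 0, assemble
  H = (EN − 2FM + GL) / (2(EG − F²)) = 0.
At (u, v) = (6, 4*pi/5): H = 0.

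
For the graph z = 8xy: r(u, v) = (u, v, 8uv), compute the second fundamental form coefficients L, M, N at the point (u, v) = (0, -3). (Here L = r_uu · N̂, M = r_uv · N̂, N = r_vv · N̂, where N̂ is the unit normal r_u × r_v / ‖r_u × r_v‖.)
L = 0;  M = 8*sqrt(577)/577;  N = 0

Compute the unit normal N̂(u, v) = (-8*v/sqrt(64*u^2 + 64*v^2 + 1), -8*u/sqrt(64*u^2 + 64*v^2 + 1), 1/sqrt(64*u^2 + 64*v^2 + 1)), and the second partials r_uu, r_uv, r_vv. Take dot products:
  L(u, v) = r_uu · N̂ = 0,
  M(u, v) = r_uv · N̂ = 8/sqrt(64*u^2 + 64*v^2 + 1),
  N(u, v) = r_vv · N̂ = 0.
Evaluating at (u, v) = (0, -3):
  L = 0, M = 8*sqrt(577)/577, N = 0.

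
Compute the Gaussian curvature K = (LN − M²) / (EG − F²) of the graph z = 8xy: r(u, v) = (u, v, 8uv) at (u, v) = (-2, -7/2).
K = -64/1083681

Coefficients of the first fundamental form: E = 64*v^2 + 1, F = 64*u*v, G = 64*u^2 + 1.
Coefficients of the second fundamental form: L = 0, M = 8/sqrt(64*u^2 + 64*v^2 + 1), N = 0.
Assemble K = (LN − M²)/(EG − F²) = -64/(4096*u^4 + 8192*u^2*v^2 + 128*u^2 + 4096*v^4 + 128*v^2 + 1). At (u, v) = (-2, -7/2): K = -64/1083681.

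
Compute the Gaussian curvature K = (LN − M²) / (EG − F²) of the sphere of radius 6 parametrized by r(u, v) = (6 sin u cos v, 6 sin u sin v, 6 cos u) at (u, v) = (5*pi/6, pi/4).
K = 1/36

Coefficients of the first fundamental form: E = 36, F = 0, G = 36*sin(u)^2.
Coefficients of the second fundamental form: L = -6*sin(u)/Abs(sin(u)), M = 0, N = -6*sin(u)^3/Abs(sin(u)).
Assemble K = (LN − M²)/(EG − F²) = 1/36. At (u, v) = (5*pi/6, pi/4): K = 1/36.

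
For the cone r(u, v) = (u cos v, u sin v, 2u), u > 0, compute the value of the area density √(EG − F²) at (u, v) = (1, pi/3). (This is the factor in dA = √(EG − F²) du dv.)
√(EG − F²)|_{(1, pi/3)} = sqrt(5)

E = 5, F = 0, G = u^2, so EG − F² = 5*u^2. Taking the positive square root: √(EG − F²) = sqrt(5)*Abs(u). At (u, v) = (1, pi/3): sqrt(5).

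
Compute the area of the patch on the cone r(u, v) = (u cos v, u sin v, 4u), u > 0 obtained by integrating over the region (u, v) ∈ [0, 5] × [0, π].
Area = 25*sqrt(17)*pi/2

Area = ∫∫ √(EG − F²) du dv with √(EG − F²) = sqrt(17)*Abs(u). Integrating over [0, 5] × [0, π] gives 25*sqrt(17)*pi/2.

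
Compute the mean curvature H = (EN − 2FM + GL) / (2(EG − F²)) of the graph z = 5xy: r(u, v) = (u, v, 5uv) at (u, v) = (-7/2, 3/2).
H = 2625*sqrt(1454)/1057058

With E = 25*v^2 + 1, F = 25*u*v, G = 25*u^2 + 1, L = 0, M = 5/sqrt(25*u^2 + 25*v^2 + 1), N = 0, assemble
  H = (EN − 2FM + GL) / (2(EG − F²)) = -125*u*v/(25*u^2 + 25*v^2 + 1)^(3/2).
At (u, v) = (-7/2, 3/2): H = 2625*sqrt(1454)/1057058.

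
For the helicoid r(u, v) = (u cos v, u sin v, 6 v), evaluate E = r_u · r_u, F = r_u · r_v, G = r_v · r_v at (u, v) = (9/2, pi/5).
E = 1;  F = 0;  G = 225/4

Partials: r_u = (cos(v), sin(v), 0), r_v = (-u*sin(v), u*cos(v), 6). As functions of (u, v):
  E = r_u · r_u = 1,
  F = r_u · r_v = 0,
  G = r_v · r_v = u^2 + 36.
Evaluating at (u, v) = (9/2, pi/5): E = 1, F = 0, G = 225/4.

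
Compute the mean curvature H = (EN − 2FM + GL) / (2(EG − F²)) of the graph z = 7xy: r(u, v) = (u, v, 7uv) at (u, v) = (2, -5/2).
H = 13720*sqrt(2013)/4052169

With E = 49*v^2 + 1, F = 49*u*v, G = 49*u^2 + 1, L = 0, M = 7/sqrt(49*u^2 + 49*v^2 + 1), N = 0, assemble
  H = (EN − 2FM + GL) / (2(EG − F²)) = -343*u*v/(49*u^2 + 49*v^2 + 1)^(3/2).
At (u, v) = (2, -5/2): H = 13720*sqrt(2013)/4052169.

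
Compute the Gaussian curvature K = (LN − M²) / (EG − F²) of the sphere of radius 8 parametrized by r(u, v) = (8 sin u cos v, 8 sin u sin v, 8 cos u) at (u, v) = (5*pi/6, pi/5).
K = 1/64

Coefficients of the first fundamental form: E = 64, F = 0, G = 64*sin(u)^2.
Coefficients of the second fundamental form: L = -8*sin(u)/Abs(sin(u)), M = 0, N = -8*sin(u)^3/Abs(sin(u)).
Assemble K = (LN − M²)/(EG − F²) = 1/64. At (u, v) = (5*pi/6, pi/5): K = 1/64.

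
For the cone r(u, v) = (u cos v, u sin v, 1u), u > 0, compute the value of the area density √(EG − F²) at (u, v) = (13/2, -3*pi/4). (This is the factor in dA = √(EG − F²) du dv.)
√(EG − F²)|_{(13/2, -3*pi/4)} = 13*sqrt(2)/2

E = 2, F = 0, G = u^2, so EG − F² = 2*u^2. Taking the positive square root: √(EG − F²) = sqrt(2)*Abs(u). At (u, v) = (13/2, -3*pi/4): 13*sqrt(2)/2.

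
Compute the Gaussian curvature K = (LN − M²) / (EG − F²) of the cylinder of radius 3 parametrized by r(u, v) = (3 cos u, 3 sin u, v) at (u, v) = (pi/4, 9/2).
K = 0

Coefficients of the first fundamental form: E = 9, F = 0, G = 1.
Coefficients of the second fundamental form: L = -3, M = 0, N = 0.
Assemble K = (LN − M²)/(EG − F²) = 0. At (u, v) = (pi/4, 9/2): K = 0.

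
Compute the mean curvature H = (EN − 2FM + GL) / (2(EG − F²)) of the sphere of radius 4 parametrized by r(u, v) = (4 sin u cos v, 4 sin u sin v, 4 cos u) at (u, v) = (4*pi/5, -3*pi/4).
H = -1/4

With E = 16, F = 0, G = 16*sin(u)^2, L = -4*sin(u)/Abs(sin(u)), M = 0, N = -4*sin(u)^3/Abs(sin(u)), assemble
  H = (EN − 2FM + GL) / (2(EG − F²)) = -sin(u)/(4*Abs(sin(u))).
At (u, v) = (4*pi/5, -3*pi/4): H = -1/4.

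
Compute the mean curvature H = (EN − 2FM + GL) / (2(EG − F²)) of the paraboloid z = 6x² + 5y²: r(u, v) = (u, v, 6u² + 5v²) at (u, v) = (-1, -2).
H = 3131*sqrt(545)/297025

With E = 144*u^2 + 1, F = 120*u*v, G = 100*v^2 + 1, L = 12/sqrt(144*u^2 + 100*v^2 + 1), M = 0, N = 10/sqrt(144*u^2 + 100*v^2 + 1), assemble
  H = (EN − 2FM + GL) / (2(EG − F²)) = (720*u^2 + 600*v^2 + 11)/(144*u^2 + 100*v^2 + 1)^(3/2).
At (u, v) = (-1, -2): H = 3131*sqrt(545)/297025.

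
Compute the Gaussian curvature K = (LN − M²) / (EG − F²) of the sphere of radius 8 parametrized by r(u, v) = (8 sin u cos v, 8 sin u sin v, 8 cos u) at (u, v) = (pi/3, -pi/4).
K = 1/64

Coefficients of the first fundamental form: E = 64, F = 0, G = 64*sin(u)^2.
Coefficients of the second fundamental form: L = -8*sin(u)/Abs(sin(u)), M = 0, N = -8*sin(u)^3/Abs(sin(u)).
Assemble K = (LN − M²)/(EG − F²) = 1/64. At (u, v) = (pi/3, -pi/4): K = 1/64.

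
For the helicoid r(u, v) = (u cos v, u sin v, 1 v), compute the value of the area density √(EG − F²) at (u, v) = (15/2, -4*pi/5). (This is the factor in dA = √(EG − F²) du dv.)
√(EG − F²)|_{(15/2, -4*pi/5)} = sqrt(229)/2

E = 1, F = 0, G = u^2 + 1, so EG − F² = u^2 + 1. Taking the positive square root: √(EG − F²) = sqrt(u^2 + 1). At (u, v) = (15/2, -4*pi/5): sqrt(229)/2.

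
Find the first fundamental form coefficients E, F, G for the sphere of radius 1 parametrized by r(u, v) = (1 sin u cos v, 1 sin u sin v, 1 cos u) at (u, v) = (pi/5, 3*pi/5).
E = 1;  F = 0;  G = 5/8 - sqrt(5)/8

Partials: r_u = (cos(u)*cos(v), sin(v)*cos(u), -sin(u)), r_v = (-sin(u)*sin(v), sin(u)*cos(v), 0). As functions of (u, v):
  E = r_u · r_u = 1,
  F = r_u · r_v = 0,
  G = r_v · r_v = sin(u)^2.
Evaluating at (u, v) = (pi/5, 3*pi/5): E = 1, F = 0, G = 5/8 - sqrt(5)/8.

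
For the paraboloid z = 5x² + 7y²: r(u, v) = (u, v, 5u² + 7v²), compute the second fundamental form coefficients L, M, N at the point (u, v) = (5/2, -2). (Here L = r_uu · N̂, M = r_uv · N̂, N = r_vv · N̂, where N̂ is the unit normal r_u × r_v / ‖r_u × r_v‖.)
L = sqrt(1410)/141;  M = 0;  N = 7*sqrt(1410)/705

Compute the unit normal N̂(u, v) = (-10*u/sqrt(100*u^2 + 196*v^2 + 1), -14*v/sqrt(100*u^2 + 196*v^2 + 1), 1/sqrt(100*u^2 + 196*v^2 + 1)), and the second partials r_uu, r_uv, r_vv. Take dot products:
  L(u, v) = r_uu · N̂ = 10/sqrt(100*u^2 + 196*v^2 + 1),
  M(u, v) = r_uv · N̂ = 0,
  N(u, v) = r_vv · N̂ = 14/sqrt(100*u^2 + 196*v^2 + 1).
Evaluating at (u, v) = (5/2, -2):
  L = sqrt(1410)/141, M = 0, N = 7*sqrt(1410)/705.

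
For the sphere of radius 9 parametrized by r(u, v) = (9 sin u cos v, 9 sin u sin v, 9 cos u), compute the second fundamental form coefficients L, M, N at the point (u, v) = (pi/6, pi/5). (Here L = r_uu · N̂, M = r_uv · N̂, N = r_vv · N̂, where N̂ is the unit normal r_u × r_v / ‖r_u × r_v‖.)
L = -9;  M = 0;  N = -9/4

Compute the unit normal N̂(u, v) = (sin(u)^2*cos(v)/Abs(sin(u)), sin(u)^2*sin(v)/Abs(sin(u)), sin(2*u)/(2*Abs(sin(u)))), and the second partials r_uu, r_uv, r_vv. Take dot products:
  L(u, v) = r_uu · N̂ = -9*sin(u)/Abs(sin(u)),
  M(u, v) = r_uv · N̂ = 0,
  N(u, v) = r_vv · N̂ = -9*sin(u)^3/Abs(sin(u)).
Evaluating at (u, v) = (pi/6, pi/5):
  L = -9, M = 0, N = -9/4.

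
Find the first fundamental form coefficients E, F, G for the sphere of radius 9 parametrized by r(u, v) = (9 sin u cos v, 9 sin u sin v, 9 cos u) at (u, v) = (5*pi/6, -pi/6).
E = 81;  F = 0;  G = 81/4

Partials: r_u = (9*cos(u)*cos(v), 9*sin(v)*cos(u), -9*sin(u)), r_v = (-9*sin(u)*sin(v), 9*sin(u)*cos(v), 0). As functions of (u, v):
  E = r_u · r_u = 81,
  F = r_u · r_v = 0,
  G = r_v · r_v = 81*sin(u)^2.
Evaluating at (u, v) = (5*pi/6, -pi/6): E = 81, F = 0, G = 81/4.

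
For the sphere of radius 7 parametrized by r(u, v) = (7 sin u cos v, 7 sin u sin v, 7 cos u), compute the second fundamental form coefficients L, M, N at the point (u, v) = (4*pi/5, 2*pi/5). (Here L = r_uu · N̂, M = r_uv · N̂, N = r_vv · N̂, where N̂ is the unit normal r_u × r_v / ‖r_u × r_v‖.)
L = -7;  M = 0;  N = -35/8 + 7*sqrt(5)/8

Compute the unit normal N̂(u, v) = (sin(u)^2*cos(v)/Abs(sin(u)), sin(u)^2*sin(v)/Abs(sin(u)), sin(2*u)/(2*Abs(sin(u)))), and the second partials r_uu, r_uv, r_vv. Take dot products:
  L(u, v) = r_uu · N̂ = -7*sin(u)/Abs(sin(u)),
  M(u, v) = r_uv · N̂ = 0,
  N(u, v) = r_vv · N̂ = -7*sin(u)^3/Abs(sin(u)).
Evaluating at (u, v) = (4*pi/5, 2*pi/5):
  L = -7, M = 0, N = -35/8 + 7*sqrt(5)/8.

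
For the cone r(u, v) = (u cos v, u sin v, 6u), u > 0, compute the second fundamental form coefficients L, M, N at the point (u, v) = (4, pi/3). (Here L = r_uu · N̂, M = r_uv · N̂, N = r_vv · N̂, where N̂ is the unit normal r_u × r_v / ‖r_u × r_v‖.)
L = 0;  M = 0;  N = 24*sqrt(37)/37

Compute the unit normal N̂(u, v) = (-6*sqrt(37)*u*cos(v)/(37*Abs(u)), -6*sqrt(37)*u*sin(v)/(37*Abs(u)), sqrt(37)*u/(37*Abs(u))), and the second partials r_uu, r_uv, r_vv. Take dot products:
  L(u, v) = r_uu · N̂ = 0,
  M(u, v) = r_uv · N̂ = 0,
  N(u, v) = r_vv · N̂ = 6*sqrt(37)*u^2/(37*Abs(u)).
Evaluating at (u, v) = (4, pi/3):
  L = 0, M = 0, N = 24*sqrt(37)/37.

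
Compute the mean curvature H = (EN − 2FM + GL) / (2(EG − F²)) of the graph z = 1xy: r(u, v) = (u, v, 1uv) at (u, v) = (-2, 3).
H = 3*sqrt(14)/98

With E = v^2 + 1, F = u*v, G = u^2 + 1, L = 0, M = 1/sqrt(u^2 + v^2 + 1), N = 0, assemble
  H = (EN − 2FM + GL) / (2(EG − F²)) = -u*v/(u^2 + v^2 + 1)^(3/2).
At (u, v) = (-2, 3): H = 3*sqrt(14)/98.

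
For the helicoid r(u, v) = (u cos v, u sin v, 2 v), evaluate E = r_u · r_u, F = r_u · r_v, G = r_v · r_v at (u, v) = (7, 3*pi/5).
E = 1;  F = 0;  G = 53

Partials: r_u = (cos(v), sin(v), 0), r_v = (-u*sin(v), u*cos(v), 2). As functions of (u, v):
  E = r_u · r_u = 1,
  F = r_u · r_v = 0,
  G = r_v · r_v = u^2 + 4.
Evaluating at (u, v) = (7, 3*pi/5): E = 1, F = 0, G = 53.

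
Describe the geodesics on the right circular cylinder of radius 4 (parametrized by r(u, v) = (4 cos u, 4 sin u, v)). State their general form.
The cylinder is flat (K = 0) and locally isometric to the plane via the development (u, v) ↦ (4 u, v). Geodesics are the pre-images of straight lines: circles (v constant), vertical lines (u constant), and helices (v = c · u + d) for constants c, d.

A right cylinder has E = 4², F = 0, G = 1, so EG − F² = 4², and L = −4, M = N = 0, giving K = (LN − M²)/(EG − F²) = 0 everywhere. A flat surface is locally isometric to the Euclidean plane via the map (u, v) ↦ (4 u, v). Straight lines in the (x̃, ỹ) plane pull back to: (a) horizontal circles (v = const), (b) vertical generators (u = const), and (c) helices (4 u tan θ = v, i.e. v = c · u + d).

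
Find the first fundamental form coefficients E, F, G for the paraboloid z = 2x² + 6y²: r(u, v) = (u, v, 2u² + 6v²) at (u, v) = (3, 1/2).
E = 145;  F = 72;  G = 37

Partials: r_u = (1, 0, 4*u), r_v = (0, 1, 12*v). As functions of (u, v):
  E = r_u · r_u = 16*u^2 + 1,
  F = r_u · r_v = 48*u*v,
  G = r_v · r_v = 144*v^2 + 1.
Evaluating at (u, v) = (3, 1/2): E = 145, F = 72, G = 37.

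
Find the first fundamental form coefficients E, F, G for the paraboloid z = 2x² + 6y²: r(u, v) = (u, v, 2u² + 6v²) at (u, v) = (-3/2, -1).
E = 37;  F = 72;  G = 145

Partials: r_u = (1, 0, 4*u), r_v = (0, 1, 12*v). As functions of (u, v):
  E = r_u · r_u = 16*u^2 + 1,
  F = r_u · r_v = 48*u*v,
  G = r_v · r_v = 144*v^2 + 1.
Evaluating at (u, v) = (-3/2, -1): E = 37, F = 72, G = 145.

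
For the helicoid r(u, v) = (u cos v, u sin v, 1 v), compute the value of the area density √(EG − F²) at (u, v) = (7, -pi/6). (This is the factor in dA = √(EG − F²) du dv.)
√(EG − F²)|_{(7, -pi/6)} = 5*sqrt(2)

E = 1, F = 0, G = u^2 + 1, so EG − F² = u^2 + 1. Taking the positive square root: √(EG − F²) = sqrt(u^2 + 1). At (u, v) = (7, -pi/6): 5*sqrt(2).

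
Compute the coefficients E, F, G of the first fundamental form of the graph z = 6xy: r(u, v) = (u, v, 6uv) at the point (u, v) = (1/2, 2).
E = 145;  F = 36;  G = 10

Partials: r_u = (1, 0, 6*v), r_v = (0, 1, 6*u). As functions of (u, v):
  E = r_u · r_u = 36*v^2 + 1,
  F = r_u · r_v = 36*u*v,
  G = r_v · r_v = 36*u^2 + 1.
Evaluating at (u, v) = (1/2, 2): E = 145, F = 36, G = 10.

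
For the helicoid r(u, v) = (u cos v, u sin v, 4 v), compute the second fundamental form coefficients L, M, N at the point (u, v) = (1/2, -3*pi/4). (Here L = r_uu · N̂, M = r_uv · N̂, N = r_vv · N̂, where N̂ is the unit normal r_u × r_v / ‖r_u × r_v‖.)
L = 0;  M = -8*sqrt(65)/65;  N = 0

Compute the unit normal N̂(u, v) = (4*sin(v)/sqrt(u^2 + 16), -4*cos(v)/sqrt(u^2 + 16), u/sqrt(u^2 + 16)), and the second partials r_uu, r_uv, r_vv. Take dot products:
  L(u, v) = r_uu · N̂ = 0,
  M(u, v) = r_uv · N̂ = -4/sqrt(u^2 + 16),
  N(u, v) = r_vv · N̂ = 0.
Evaluating at (u, v) = (1/2, -3*pi/4):
  L = 0, M = -8*sqrt(65)/65, N = 0.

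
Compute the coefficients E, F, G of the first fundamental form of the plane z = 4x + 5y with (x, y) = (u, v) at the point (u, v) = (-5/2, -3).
E = 17;  F = 20;  G = 26

Partials: r_u = (1, 0, 4), r_v = (0, 1, 5). As functions of (u, v):
  E = r_u · r_u = 17,
  F = r_u · r_v = 20,
  G = r_v · r_v = 26.
Evaluating at (u, v) = (-5/2, -3): E = 17, F = 20, G = 26.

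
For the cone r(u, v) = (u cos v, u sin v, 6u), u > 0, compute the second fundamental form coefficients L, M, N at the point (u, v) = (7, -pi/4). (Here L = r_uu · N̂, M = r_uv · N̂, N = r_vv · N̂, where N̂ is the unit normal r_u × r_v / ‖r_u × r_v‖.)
L = 0;  M = 0;  N = 42*sqrt(37)/37

Compute the unit normal N̂(u, v) = (-6*sqrt(37)*u*cos(v)/(37*Abs(u)), -6*sqrt(37)*u*sin(v)/(37*Abs(u)), sqrt(37)*u/(37*Abs(u))), and the second partials r_uu, r_uv, r_vv. Take dot products:
  L(u, v) = r_uu · N̂ = 0,
  M(u, v) = r_uv · N̂ = 0,
  N(u, v) = r_vv · N̂ = 6*sqrt(37)*u^2/(37*Abs(u)).
Evaluating at (u, v) = (7, -pi/4):
  L = 0, M = 0, N = 42*sqrt(37)/37.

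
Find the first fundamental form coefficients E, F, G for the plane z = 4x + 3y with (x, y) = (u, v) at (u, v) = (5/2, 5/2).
E = 17;  F = 12;  G = 10

Partials: r_u = (1, 0, 4), r_v = (0, 1, 3). As functions of (u, v):
  E = r_u · r_u = 17,
  F = r_u · r_v = 12,
  G = r_v · r_v = 10.
Evaluating at (u, v) = (5/2, 5/2): E = 17, F = 12, G = 10.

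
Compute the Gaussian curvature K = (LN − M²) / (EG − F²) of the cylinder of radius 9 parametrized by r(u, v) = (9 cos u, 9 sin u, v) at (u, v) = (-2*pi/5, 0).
K = 0

Coefficients of the first fundamental form: E = 81, F = 0, G = 1.
Coefficients of the second fundamental form: L = -9, M = 0, N = 0.
Assemble K = (LN − M²)/(EG − F²) = 0. At (u, v) = (-2*pi/5, 0): K = 0.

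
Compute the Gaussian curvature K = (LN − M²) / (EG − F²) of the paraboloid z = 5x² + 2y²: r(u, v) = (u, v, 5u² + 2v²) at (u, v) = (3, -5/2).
K = 40/1002001

Coefficients of the first fundamental form: E = 100*u^2 + 1, F = 40*u*v, G = 16*v^2 + 1.
Coefficients of the second fundamental form: L = 10/sqrt(100*u^2 + 16*v^2 + 1), M = 0, N = 4/sqrt(100*u^2 + 16*v^2 + 1).
Assemble K = (LN − M²)/(EG − F²) = 40/(10000*u^4 + 3200*u^2*v^2 + 200*u^2 + 256*v^4 + 32*v^2 + 1). At (u, v) = (3, -5/2): K = 40/1002001.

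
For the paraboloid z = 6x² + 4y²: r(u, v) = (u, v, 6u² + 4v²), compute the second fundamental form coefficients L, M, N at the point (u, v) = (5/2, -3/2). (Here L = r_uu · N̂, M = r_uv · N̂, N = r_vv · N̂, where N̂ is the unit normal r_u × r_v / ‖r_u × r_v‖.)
L = 12*sqrt(1045)/1045;  M = 0;  N = 8*sqrt(1045)/1045

Compute the unit normal N̂(u, v) = (-12*u/sqrt(144*u^2 + 64*v^2 + 1), -8*v/sqrt(144*u^2 + 64*v^2 + 1), 1/sqrt(144*u^2 + 64*v^2 + 1)), and the second partials r_uu, r_uv, r_vv. Take dot products:
  L(u, v) = r_uu · N̂ = 12/sqrt(144*u^2 + 64*v^2 + 1),
  M(u, v) = r_uv · N̂ = 0,
  N(u, v) = r_vv · N̂ = 8/sqrt(144*u^2 + 64*v^2 + 1).
Evaluating at (u, v) = (5/2, -3/2):
  L = 12*sqrt(1045)/1045, M = 0, N = 8*sqrt(1045)/1045.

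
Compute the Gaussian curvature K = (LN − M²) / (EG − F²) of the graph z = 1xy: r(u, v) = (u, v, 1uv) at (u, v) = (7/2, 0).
K = -16/2809

Coefficients of the first fundamental form: E = v^2 + 1, F = u*v, G = u^2 + 1.
Coefficients of the second fundamental form: L = 0, M = 1/sqrt(u^2 + v^2 + 1), N = 0.
Assemble K = (LN − M²)/(EG − F²) = 1/((u^2*v^2 - (u^2 + 1)*(v^2 + 1))*(u^2 + v^2 + 1)). At (u, v) = (7/2, 0): K = -16/2809.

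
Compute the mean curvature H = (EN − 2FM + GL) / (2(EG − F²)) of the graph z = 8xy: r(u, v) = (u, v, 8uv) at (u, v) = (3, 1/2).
H = -768*sqrt(593)/351649

With E = 64*v^2 + 1, F = 64*u*v, G = 64*u^2 + 1, L = 0, M = 8/sqrt(64*u^2 + 64*v^2 + 1), N = 0, assemble
  H = (EN − 2FM + GL) / (2(EG − F²)) = -512*u*v/(64*u^2 + 64*v^2 + 1)^(3/2).
At (u, v) = (3, 1/2): H = -768*sqrt(593)/351649.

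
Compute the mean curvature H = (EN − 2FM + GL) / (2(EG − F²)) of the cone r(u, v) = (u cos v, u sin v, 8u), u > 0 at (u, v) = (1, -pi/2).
H = 4*sqrt(65)/65

With E = 65, F = 0, G = u^2, L = 0, M = 0, N = 8*sqrt(65)*u^2/(65*Abs(u)), assemble
  H = (EN − 2FM + GL) / (2(EG − F²)) = 4*sqrt(65)/(65*Abs(u)).
At (u, v) = (1, -pi/2): H = 4*sqrt(65)/65.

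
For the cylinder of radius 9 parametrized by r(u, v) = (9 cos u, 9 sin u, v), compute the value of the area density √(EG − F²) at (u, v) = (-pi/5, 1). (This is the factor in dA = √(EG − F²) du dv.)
√(EG − F²)|_{(-pi/5, 1)} = 9

E = 81, F = 0, G = 1, so EG − F² = 81. Taking the positive square root: √(EG − F²) = 9. At (u, v) = (-pi/5, 1): 9.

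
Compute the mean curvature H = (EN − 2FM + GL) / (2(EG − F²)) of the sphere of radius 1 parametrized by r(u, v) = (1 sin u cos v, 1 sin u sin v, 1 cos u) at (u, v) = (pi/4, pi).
H = -1

With E = 1, F = 0, G = sin(u)^2, L = -sin(u)/Abs(sin(u)), M = 0, N = -sin(u)^3/Abs(sin(u)), assemble
  H = (EN − 2FM + GL) / (2(EG − F²)) = -sin(u)/Abs(sin(u)).
At (u, v) = (pi/4, pi): H = -1.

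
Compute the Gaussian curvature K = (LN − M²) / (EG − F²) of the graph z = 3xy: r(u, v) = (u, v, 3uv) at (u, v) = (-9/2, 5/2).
K = -36/229441

Coefficients of the first fundamental form: E = 9*v^2 + 1, F = 9*u*v, G = 9*u^2 + 1.
Coefficients of the second fundamental form: L = 0, M = 3/sqrt(9*u^2 + 9*v^2 + 1), N = 0.
Assemble K = (LN − M²)/(EG − F²) = -9/(81*u^4 + 162*u^2*v^2 + 18*u^2 + 81*v^4 + 18*v^2 + 1). At (u, v) = (-9/2, 5/2): K = -36/229441.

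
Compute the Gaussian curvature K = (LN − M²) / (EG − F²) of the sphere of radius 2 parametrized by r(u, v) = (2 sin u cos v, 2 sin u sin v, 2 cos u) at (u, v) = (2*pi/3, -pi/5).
K = 1/4

Coefficients of the first fundamental form: E = 4, F = 0, G = 4*sin(u)^2.
Coefficients of the second fundamental form: L = -2*sin(u)/Abs(sin(u)), M = 0, N = -2*sin(u)^3/Abs(sin(u)).
Assemble K = (LN − M²)/(EG − F²) = 1/4. At (u, v) = (2*pi/3, -pi/5): K = 1/4.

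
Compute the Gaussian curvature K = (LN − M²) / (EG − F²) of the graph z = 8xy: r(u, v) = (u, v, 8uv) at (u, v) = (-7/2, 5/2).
K = -64/1404225

Coefficients of the first fundamental form: E = 64*v^2 + 1, F = 64*u*v, G = 64*u^2 + 1.
Coefficients of the second fundamental form: L = 0, M = 8/sqrt(64*u^2 + 64*v^2 + 1), N = 0.
Assemble K = (LN − M²)/(EG − F²) = -64/(4096*u^4 + 8192*u^2*v^2 + 128*u^2 + 4096*v^4 + 128*v^2 + 1). At (u, v) = (-7/2, 5/2): K = -64/1404225.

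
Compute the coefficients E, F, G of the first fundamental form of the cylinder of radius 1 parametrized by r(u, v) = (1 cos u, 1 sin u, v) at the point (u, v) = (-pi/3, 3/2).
E = 1;  F = 0;  G = 1

Partials: r_u = (-sin(u), cos(u), 0), r_v = (0, 0, 1). As functions of (u, v):
  E = r_u · r_u = 1,
  F = r_u · r_v = 0,
  G = r_v · r_v = 1.
Evaluating at (u, v) = (-pi/3, 3/2): E = 1, F = 0, G = 1.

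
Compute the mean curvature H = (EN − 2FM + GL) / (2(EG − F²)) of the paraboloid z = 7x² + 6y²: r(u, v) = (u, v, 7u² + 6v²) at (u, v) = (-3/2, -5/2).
H = 8959*sqrt(1342)/1800964

With E = 196*u^2 + 1, F = 168*u*v, G = 144*v^2 + 1, L = 14/sqrt(196*u^2 + 144*v^2 + 1), M = 0, N = 12/sqrt(196*u^2 + 144*v^2 + 1), assemble
  H = (EN − 2FM + GL) / (2(EG − F²)) = (1176*u^2 + 1008*v^2 + 13)/(196*u^2 + 144*v^2 + 1)^(3/2).
At (u, v) = (-3/2, -5/2): H = 8959*sqrt(1342)/1800964.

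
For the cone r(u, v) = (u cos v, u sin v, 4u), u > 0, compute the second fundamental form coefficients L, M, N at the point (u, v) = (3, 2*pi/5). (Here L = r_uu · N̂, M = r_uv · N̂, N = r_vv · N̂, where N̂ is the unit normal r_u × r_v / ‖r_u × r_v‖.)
L = 0;  M = 0;  N = 12*sqrt(17)/17

Compute the unit normal N̂(u, v) = (-4*sqrt(17)*u*cos(v)/(17*Abs(u)), -4*sqrt(17)*u*sin(v)/(17*Abs(u)), sqrt(17)*u/(17*Abs(u))), and the second partials r_uu, r_uv, r_vv. Take dot products:
  L(u, v) = r_uu · N̂ = 0,
  M(u, v) = r_uv · N̂ = 0,
  N(u, v) = r_vv · N̂ = 4*sqrt(17)*u^2/(17*Abs(u)).
Evaluating at (u, v) = (3, 2*pi/5):
  L = 0, M = 0, N = 12*sqrt(17)/17.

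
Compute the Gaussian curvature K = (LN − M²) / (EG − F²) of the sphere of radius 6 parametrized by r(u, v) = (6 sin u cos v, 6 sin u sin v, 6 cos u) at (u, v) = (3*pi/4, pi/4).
K = 1/36

Coefficients of the first fundamental form: E = 36, F = 0, G = 36*sin(u)^2.
Coefficients of the second fundamental form: L = -6*sin(u)/Abs(sin(u)), M = 0, N = -6*sin(u)^3/Abs(sin(u)).
Assemble K = (LN − M²)/(EG − F²) = 1/36. At (u, v) = (3*pi/4, pi/4): K = 1/36.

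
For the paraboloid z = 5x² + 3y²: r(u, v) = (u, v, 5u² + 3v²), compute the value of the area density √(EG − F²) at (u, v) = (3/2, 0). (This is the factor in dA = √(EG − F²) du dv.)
√(EG − F²)|_{(3/2, 0)} = sqrt(226)

E = 100*u^2 + 1, F = 60*u*v, G = 36*v^2 + 1, so EG − F² = 100*u^2 + 36*v^2 + 1. Taking the positive square root: √(EG − F²) = sqrt(100*u^2 + 36*v^2 + 1). At (u, v) = (3/2, 0): sqrt(226).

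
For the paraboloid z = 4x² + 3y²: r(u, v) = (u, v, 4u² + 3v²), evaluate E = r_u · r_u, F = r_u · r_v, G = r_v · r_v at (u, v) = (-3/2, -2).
E = 145;  F = 144;  G = 145

Partials: r_u = (1, 0, 8*u), r_v = (0, 1, 6*v). As functions of (u, v):
  E = r_u · r_u = 64*u^2 + 1,
  F = r_u · r_v = 48*u*v,
  G = r_v · r_v = 36*v^2 + 1.
Evaluating at (u, v) = (-3/2, -2): E = 145, F = 144, G = 145.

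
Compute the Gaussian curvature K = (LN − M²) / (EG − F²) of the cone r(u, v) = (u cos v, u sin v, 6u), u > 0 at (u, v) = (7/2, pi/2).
K = 0

Coefficients of the first fundamental form: E = 37, F = 0, G = u^2.
Coefficients of the second fundamental form: L = 0, M = 0, N = 6*sqrt(37)*u^2/(37*Abs(u)).
Assemble K = (LN − M²)/(EG − F²) = 0. At (u, v) = (7/2, pi/2): K = 0.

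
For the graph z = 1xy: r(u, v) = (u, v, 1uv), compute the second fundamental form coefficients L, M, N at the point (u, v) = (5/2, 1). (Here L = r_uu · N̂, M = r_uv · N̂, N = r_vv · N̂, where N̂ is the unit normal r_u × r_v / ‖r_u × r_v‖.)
L = 0;  M = 2*sqrt(33)/33;  N = 0

Compute the unit normal N̂(u, v) = (-v/sqrt(u^2 + v^2 + 1), -u/sqrt(u^2 + v^2 + 1), 1/sqrt(u^2 + v^2 + 1)), and the second partials r_uu, r_uv, r_vv. Take dot products:
  L(u, v) = r_uu · N̂ = 0,
  M(u, v) = r_uv · N̂ = 1/sqrt(u^2 + v^2 + 1),
  N(u, v) = r_vv · N̂ = 0.
Evaluating at (u, v) = (5/2, 1):
  L = 0, M = 2*sqrt(33)/33, N = 0.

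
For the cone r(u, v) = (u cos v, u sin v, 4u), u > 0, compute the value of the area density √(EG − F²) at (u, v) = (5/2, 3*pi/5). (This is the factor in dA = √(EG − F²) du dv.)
√(EG − F²)|_{(5/2, 3*pi/5)} = 5*sqrt(17)/2

E = 17, F = 0, G = u^2, so EG − F² = 17*u^2. Taking the positive square root: √(EG − F²) = sqrt(17)*Abs(u). At (u, v) = (5/2, 3*pi/5): 5*sqrt(17)/2.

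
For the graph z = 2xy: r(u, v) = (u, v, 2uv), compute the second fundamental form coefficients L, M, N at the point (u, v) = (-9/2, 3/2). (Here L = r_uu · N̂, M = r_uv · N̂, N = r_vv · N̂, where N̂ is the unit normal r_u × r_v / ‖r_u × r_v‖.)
L = 0;  M = 2*sqrt(91)/91;  N = 0

Compute the unit normal N̂(u, v) = (-2*v/sqrt(4*u^2 + 4*v^2 + 1), -2*u/sqrt(4*u^2 + 4*v^2 + 1), 1/sqrt(4*u^2 + 4*v^2 + 1)), and the second partials r_uu, r_uv, r_vv. Take dot products:
  L(u, v) = r_uu · N̂ = 0,
  M(u, v) = r_uv · N̂ = 2/sqrt(4*u^2 + 4*v^2 + 1),
  N(u, v) = r_vv · N̂ = 0.
Evaluating at (u, v) = (-9/2, 3/2):
  L = 0, M = 2*sqrt(91)/91, N = 0.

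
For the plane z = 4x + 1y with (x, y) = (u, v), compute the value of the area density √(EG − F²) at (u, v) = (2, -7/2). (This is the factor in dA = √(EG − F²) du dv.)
√(EG − F²)|_{(2, -7/2)} = 3*sqrt(2)

E = 17, F = 4, G = 2, so EG − F² = 18. Taking the positive square root: √(EG − F²) = 3*sqrt(2). At (u, v) = (2, -7/2): 3*sqrt(2).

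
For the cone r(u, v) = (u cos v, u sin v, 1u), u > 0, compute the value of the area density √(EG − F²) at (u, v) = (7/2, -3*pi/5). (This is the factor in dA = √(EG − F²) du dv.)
√(EG − F²)|_{(7/2, -3*pi/5)} = 7*sqrt(2)/2

E = 2, F = 0, G = u^2, so EG − F² = 2*u^2. Taking the positive square root: √(EG − F²) = sqrt(2)*Abs(u). At (u, v) = (7/2, -3*pi/5): 7*sqrt(2)/2.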